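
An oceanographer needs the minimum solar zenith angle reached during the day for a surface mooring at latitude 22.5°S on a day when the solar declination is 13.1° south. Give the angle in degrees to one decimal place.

9.4°

At local solar noon the hour angle is zero, so the zenith angle is |φ − δ| = |-22.5° − (-13.1°)| = 9.4°.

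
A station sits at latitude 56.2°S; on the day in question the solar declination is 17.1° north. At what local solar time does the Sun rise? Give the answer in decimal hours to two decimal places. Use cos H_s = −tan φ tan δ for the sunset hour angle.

cos H_s = −tan(-56.2°) · tan(17.1°) = 0.4595, so H_s = arccos(0.4595) = 62.65°.
Sunrise is at 12 − H_s/15 = 12 − 4.177 = 7.823 h local solar time.

7.82 h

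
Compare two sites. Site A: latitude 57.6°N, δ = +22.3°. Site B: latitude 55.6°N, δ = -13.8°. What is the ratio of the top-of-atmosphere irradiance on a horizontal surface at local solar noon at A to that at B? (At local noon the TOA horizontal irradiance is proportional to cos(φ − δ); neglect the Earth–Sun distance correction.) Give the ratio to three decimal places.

2.320

A: cos θ_z = cos(57.6° − (22.3°)) = 0.8161.
B: cos θ_z = cos(55.6° − (-13.8°)) = 0.3518.
Ratio A/B = 0.8161 / 0.3518 = 2.3198.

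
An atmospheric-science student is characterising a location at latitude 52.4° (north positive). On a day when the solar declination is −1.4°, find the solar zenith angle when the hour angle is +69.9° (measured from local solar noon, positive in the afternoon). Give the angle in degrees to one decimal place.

79.0°

cos θ_z = sin φ sin δ + cos φ cos δ cos H = (0.7923)(-0.0244) + (0.6101)(0.9997)(0.3437) = 0.1903.
θ_z = arccos(0.1903) = 79.03°.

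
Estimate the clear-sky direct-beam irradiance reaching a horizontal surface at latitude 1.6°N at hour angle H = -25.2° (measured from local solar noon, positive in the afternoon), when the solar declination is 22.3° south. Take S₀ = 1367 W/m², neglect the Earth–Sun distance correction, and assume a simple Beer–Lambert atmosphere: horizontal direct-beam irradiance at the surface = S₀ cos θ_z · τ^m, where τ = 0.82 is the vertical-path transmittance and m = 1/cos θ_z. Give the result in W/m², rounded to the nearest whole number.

cos θ_z = sin φ sin δ + cos φ cos δ cos H = (0.0279)(-0.3795) + (0.9996)(0.9252)(0.9048) = 0.8262.
Air mass m = 1/cos θ_z = 1/0.8262 = 1.210; τ^m = 0.82^1.210 = 0.7865.
Surface direct beam = 1367 × 0.8262 × 0.7865 = 888.29 W/m².

888 W/m²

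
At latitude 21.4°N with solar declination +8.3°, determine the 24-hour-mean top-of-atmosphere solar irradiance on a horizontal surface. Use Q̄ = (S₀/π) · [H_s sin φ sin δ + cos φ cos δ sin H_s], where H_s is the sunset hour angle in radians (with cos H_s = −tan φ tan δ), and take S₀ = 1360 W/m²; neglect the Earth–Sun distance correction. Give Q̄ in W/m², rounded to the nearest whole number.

435 W/m²

The sunset hour angle satisfies cos H_s = −tan φ tan δ = -0.0572, giving H_s = 93.28°. In radians, H_s = 1.6280.
H_s sin φ sin δ = 1.6280 × 0.3649 × 0.1444 = 0.0858.
cos φ cos δ sin H_s = 0.9311 × 0.9895 × 0.9984 = 0.9198.
Q̄ = (1360/π) × (0.0858 + 0.9198) = 432.90 × 1.0056 = 435.32 W/m².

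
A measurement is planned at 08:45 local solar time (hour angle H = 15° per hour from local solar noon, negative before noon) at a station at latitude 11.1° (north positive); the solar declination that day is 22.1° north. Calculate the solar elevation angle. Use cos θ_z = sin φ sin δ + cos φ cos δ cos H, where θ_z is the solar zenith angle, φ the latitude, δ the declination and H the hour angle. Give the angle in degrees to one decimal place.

42.2°

Hour angle H = 15° × (8.75 − 12) = -48.75°.
With φ = 11.1°, δ = 22.1°, H = -48.75°: sin φ sin δ = 0.0724, cos φ cos δ cos H = 0.5995, so cos θ_z = 0.6719.
θ_z = arccos(0.6719) = 47.79°, so the elevation is 90° − 47.79° = 42.21°.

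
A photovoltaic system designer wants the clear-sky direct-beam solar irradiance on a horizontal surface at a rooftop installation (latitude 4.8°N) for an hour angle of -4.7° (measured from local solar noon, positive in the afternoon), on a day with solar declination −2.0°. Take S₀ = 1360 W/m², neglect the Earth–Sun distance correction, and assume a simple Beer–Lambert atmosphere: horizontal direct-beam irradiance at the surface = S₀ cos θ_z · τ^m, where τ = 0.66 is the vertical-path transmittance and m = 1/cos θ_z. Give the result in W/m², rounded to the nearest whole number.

884 W/m²

With φ = 4.8°, δ = -2.0°, H = -4.70°: sin φ sin δ = -0.0029, cos φ cos δ cos H = 0.9925, so cos θ_z = 0.9896.
Air mass m = 1/cos θ_z = 1/0.9896 = 1.011; τ^m = 0.66^1.011 = 0.6570.
Surface direct beam = 1360 × 0.9896 × 0.6570 = 884.23 W/m².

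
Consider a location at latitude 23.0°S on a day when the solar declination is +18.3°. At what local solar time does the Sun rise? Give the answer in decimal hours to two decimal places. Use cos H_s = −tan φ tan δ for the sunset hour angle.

cos H_s = −tan(-23.0°) · tan(18.3°) = 0.1404, so H_s = arccos(0.1404) = 81.93°.
Sunrise is at 12 − H_s/15 = 12 − 5.462 = 6.538 h local solar time.

6.54 h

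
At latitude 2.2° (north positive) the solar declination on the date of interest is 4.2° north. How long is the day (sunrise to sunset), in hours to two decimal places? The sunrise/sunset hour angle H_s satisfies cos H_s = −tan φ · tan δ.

The sunset hour angle satisfies cos H_s = −tan φ tan δ = -0.0028, giving H_s = 90.16°.
Day length = 2 H_s / 15° h⁻¹ = 180.32° / 15 = 12.021 h.

12.02 hours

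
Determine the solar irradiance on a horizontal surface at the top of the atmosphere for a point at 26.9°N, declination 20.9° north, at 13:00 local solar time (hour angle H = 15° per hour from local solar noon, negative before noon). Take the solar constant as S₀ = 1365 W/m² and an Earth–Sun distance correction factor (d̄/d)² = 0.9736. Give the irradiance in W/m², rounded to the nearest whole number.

Hour angle H = 15° × (13 − 12) = 15.00°.
cos θ_z = sin φ sin δ + cos φ cos δ cos H = (0.4524)(0.3567) + (0.8918)(0.9342)(0.9659) = 0.9661.
Top-of-atmosphere irradiance = S₀ (d̄/d)² cos θ_z = 1365 × 0.9736 × 0.9661 = 1283.91 W/m².

1284 W/m²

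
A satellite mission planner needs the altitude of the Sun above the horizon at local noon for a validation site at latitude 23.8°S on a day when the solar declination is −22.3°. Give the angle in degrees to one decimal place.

88.5°

At local solar noon the hour angle is zero, so the elevation is 90° − |φ − δ| = 90° − |-23.8° − (-22.3°)| = 90° − 1.5° = 88.5°.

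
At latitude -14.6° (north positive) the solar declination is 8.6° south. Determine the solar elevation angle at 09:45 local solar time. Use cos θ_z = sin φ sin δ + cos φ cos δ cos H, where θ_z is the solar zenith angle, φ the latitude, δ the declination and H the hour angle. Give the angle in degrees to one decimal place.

Hour angle H = 15° × (9.75 − 12) = -33.75°.
cos θ_z = sin(-14.6°) sin(-8.6°) + cos(-14.6°) cos(-8.6°) cos(-33.75°) = 0.0377 + 0.7956 = 0.8333.
θ_z = arccos(0.8333) = 33.56°, so the elevation is 90° − 33.56° = 56.44°.

56.4°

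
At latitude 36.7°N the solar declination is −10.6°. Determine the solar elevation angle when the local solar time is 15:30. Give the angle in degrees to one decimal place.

21.7°

Hour angle H = 15° × (15.5 − 12) = 52.50°.
With φ = 36.7°, δ = -10.6°, H = 52.50°: sin φ sin δ = -0.1099, cos φ cos δ cos H = 0.4798, so cos θ_z = 0.3699.
θ_z = arccos(0.3699) = 68.29°, so the elevation is 90° − 68.29° = 21.71°.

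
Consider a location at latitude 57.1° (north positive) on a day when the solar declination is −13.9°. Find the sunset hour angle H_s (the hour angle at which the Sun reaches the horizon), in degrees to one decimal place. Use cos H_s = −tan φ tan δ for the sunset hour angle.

67.5°

cos H_s = −tan(57.1°) · tan(-13.9°) = 0.3825, so H_s = arccos(0.3825) = 67.51°.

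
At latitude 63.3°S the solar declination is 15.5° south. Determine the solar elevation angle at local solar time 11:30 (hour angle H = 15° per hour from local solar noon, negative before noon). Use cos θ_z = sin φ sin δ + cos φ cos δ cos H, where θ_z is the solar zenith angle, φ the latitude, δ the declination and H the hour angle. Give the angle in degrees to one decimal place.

Hour angle H = 15° × (11.5 − 12) = -7.50°.
With φ = -63.3°, δ = -15.5°, H = -7.50°: sin φ sin δ = 0.2387, cos φ cos δ cos H = 0.4293, so cos θ_z = 0.6680.
θ_z = arccos(0.6680) = 48.09°, so the elevation is 90° − 48.09° = 41.91°.

41.9°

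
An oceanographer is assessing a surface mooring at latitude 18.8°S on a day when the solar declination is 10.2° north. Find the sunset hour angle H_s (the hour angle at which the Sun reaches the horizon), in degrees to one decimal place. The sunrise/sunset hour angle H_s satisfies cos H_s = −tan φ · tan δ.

86.5°

cos H_s = −tan(-18.8°) · tan(10.2°) = 0.0613, so H_s = arccos(0.0613) = 86.49°.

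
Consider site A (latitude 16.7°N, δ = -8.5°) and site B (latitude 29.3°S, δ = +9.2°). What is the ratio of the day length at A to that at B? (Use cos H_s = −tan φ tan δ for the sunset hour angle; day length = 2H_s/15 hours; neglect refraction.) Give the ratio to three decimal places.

A: H_s = arccos(−tan 16.7° · tan -8.5°) = 87.43°, so 2H_s/15 = 11.6573 h.
B: H_s = arccos(−tan -29.3° · tan 9.2°) = 84.79°, so 2H_s/15 = 11.3053 h.
Ratio A/B = 11.6573 / 11.3053 = 1.0311.

1.031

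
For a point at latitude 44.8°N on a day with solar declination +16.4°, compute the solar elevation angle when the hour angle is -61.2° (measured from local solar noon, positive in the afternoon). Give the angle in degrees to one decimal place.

cos θ_z = sin φ sin δ + cos φ cos δ cos H = (0.7046)(0.2823) + (0.7096)(0.9593)(0.4818) = 0.5269.
θ_z = arccos(0.5269) = 58.20°, so the elevation is 90° − 58.20° = 31.80°.

31.8°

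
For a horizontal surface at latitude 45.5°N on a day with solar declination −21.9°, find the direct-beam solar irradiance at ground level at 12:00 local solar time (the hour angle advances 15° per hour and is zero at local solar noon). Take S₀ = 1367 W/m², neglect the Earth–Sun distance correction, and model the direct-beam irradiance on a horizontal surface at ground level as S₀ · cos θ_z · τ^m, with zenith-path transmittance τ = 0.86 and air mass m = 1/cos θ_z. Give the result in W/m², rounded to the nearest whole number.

Hour angle H = 15° × (12 − 12) = 0.00°.
cos θ_z = sin(45.5°) sin(-21.9°) + cos(45.5°) cos(-21.9°) cos(0.00°) = -0.2660 + 0.6503 = 0.3843.
Air mass m = 1/cos θ_z = 1/0.3843 = 2.602; τ^m = 0.86^2.602 = 0.6754.
Surface direct beam = 1367 × 0.3843 × 0.6754 = 354.81 W/m².

355 W/m²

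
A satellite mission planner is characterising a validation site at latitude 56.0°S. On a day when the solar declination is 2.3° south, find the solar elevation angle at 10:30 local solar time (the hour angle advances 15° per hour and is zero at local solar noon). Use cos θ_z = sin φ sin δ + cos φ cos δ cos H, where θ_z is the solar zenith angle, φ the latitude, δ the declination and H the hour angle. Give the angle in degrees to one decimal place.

33.3°

Hour angle H = 15° × (10.5 − 12) = -22.50°.
With φ = -56.0°, δ = -2.3°, H = -22.50°: sin φ sin δ = 0.0333, cos φ cos δ cos H = 0.5162, so cos θ_z = 0.5495.
θ_z = arccos(0.5495) = 56.67°, so the elevation is 90° − 56.67° = 33.33°.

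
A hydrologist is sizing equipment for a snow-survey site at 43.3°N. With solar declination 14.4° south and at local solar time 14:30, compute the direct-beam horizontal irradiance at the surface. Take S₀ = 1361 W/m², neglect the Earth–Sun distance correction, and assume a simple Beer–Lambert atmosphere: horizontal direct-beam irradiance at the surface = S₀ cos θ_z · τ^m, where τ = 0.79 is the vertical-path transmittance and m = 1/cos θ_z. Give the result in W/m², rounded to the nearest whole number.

288 W/m²

Hour angle H = 15° × (14.5 − 12) = 37.50°.
cos θ_z = sin φ sin δ + cos φ cos δ cos H = (0.6858)(-0.2487) + (0.7278)(0.9686)(0.7934) = 0.3887.
Air mass m = 1/cos θ_z = 1/0.3887 = 2.573; τ^m = 0.79^2.573 = 0.5452.
Surface direct beam = 1361 × 0.3887 × 0.5452 = 288.42 W/m².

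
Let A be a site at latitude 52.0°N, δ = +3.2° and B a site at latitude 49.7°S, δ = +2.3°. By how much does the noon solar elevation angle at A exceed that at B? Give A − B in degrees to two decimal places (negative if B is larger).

+3.20°

A: 90° − |52.0 − (3.2)| = 41.20°.
B: 90° − |-49.7 − (2.3)| = 38.00°.
A − B = 41.20 − 38.00 = 3.20°.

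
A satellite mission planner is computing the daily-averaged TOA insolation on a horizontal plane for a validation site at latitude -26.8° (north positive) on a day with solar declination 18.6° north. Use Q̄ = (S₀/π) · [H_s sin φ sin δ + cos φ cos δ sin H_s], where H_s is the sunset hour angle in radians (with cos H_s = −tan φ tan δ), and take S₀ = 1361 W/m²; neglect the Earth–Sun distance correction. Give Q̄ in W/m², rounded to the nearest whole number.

274 W/m²

−tan φ tan δ = −(-0.5051)(0.3365) = 0.1700; H_s = arccos(0.1700) = 80.21°. In radians, H_s = 1.3999.
H_s sin φ sin δ = 1.3999 × -0.4509 × 0.3190 = -0.2014.
cos φ cos δ sin H_s = 0.8926 × 0.9478 × 0.9854 = 0.8337.
Q̄ = (1361/π) × (-0.2014 + 0.8337) = 433.22 × 0.6323 = 273.93 W/m².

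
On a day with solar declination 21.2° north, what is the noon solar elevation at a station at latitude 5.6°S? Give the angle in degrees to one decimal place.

63.2°

At local solar noon the hour angle is zero, so the elevation is 90° − |φ − δ| = 90° − |-5.6° − (21.2°)| = 90° − 26.8° = 63.2°.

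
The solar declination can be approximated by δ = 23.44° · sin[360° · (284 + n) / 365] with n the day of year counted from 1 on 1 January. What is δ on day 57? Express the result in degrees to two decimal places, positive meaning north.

-9.41°

360 × (284 + 57) / 365 = 336.329°; sin(336.329°) = -0.4015.
δ = 23.44 × -0.4015 = -9.411° ≈ -9.41°.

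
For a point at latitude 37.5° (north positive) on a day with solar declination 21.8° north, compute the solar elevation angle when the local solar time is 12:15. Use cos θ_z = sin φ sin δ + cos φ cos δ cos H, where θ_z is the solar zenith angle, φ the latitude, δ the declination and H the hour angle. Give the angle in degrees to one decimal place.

Hour angle H = 15° × (12.25 − 12) = 3.75°.
cos θ_z = sin(37.5°) sin(21.8°) + cos(37.5°) cos(21.8°) cos(3.75°) = 0.2261 + 0.7350 = 0.9611.
θ_z = arccos(0.9611) = 16.03°, so the elevation is 90° − 16.03° = 73.97°.

74.0°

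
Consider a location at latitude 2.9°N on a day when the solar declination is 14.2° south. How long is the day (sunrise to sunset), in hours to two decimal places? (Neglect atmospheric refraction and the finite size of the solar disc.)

−tan φ tan δ = −(0.0507)(-0.2530) = 0.0128; H_s = arccos(0.0128) = 89.27°.
Day length = 2 H_s / 15° h⁻¹ = 178.54° / 15 = 11.903 h.

11.90 hours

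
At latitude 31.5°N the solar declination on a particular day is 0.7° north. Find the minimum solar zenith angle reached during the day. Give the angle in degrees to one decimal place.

30.8°

At local solar noon the hour angle is zero, so the zenith angle is |φ − δ| = |31.5° − (0.7°)| = 30.8°.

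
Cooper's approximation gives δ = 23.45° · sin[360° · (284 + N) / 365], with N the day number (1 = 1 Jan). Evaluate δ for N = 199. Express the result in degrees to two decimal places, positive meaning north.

360 × (284 + 199) / 365 = 476.384°; sin(476.384°) = 0.8958.
δ = 23.45 × 0.8958 = 21.007° ≈ +21.01°.

+21.01°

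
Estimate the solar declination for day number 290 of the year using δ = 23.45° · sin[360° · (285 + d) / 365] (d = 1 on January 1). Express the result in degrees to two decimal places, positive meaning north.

-10.69°

360 × (285 + 290) / 365 = 567.123°; sin(567.123°) = -0.4559.
δ = 23.45 × -0.4559 = -10.691° ≈ -10.69°.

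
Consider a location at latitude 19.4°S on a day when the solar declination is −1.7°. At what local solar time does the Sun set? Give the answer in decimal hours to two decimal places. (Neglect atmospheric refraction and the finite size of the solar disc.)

18.04 h

The sunset hour angle satisfies cos H_s = −tan φ tan δ = -0.0105, giving H_s = 90.60°.
Sunset is at 12 + H_s/15 = 12 + 6.040 = 18.040 h local solar time.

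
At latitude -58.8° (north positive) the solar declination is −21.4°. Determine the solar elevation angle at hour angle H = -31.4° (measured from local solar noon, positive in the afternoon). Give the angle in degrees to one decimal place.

46.4°

cos θ_z = sin(-58.8°) sin(-21.4°) + cos(-58.8°) cos(-21.4°) cos(-31.40°) = 0.3121 + 0.4117 = 0.7238.
θ_z = arccos(0.7238) = 43.63°, so the elevation is 90° − 43.63° = 46.37°.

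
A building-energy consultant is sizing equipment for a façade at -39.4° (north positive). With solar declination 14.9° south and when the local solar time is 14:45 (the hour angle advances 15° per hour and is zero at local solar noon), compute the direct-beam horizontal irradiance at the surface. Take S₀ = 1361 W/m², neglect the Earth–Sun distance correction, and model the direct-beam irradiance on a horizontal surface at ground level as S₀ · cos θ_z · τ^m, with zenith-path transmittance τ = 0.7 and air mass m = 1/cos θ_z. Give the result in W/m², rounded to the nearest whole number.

603 W/m²

Hour angle H = 15° × (14.75 − 12) = 41.25°.
cos θ_z = sin(-39.4°) sin(-14.9°) + cos(-39.4°) cos(-14.9°) cos(41.25°) = 0.1632 + 0.5614 = 0.7246.
Air mass m = 1/cos θ_z = 1/0.7246 = 1.380; τ^m = 0.7^1.380 = 0.6113.
Surface direct beam = 1361 × 0.7246 × 0.6113 = 602.85 W/m².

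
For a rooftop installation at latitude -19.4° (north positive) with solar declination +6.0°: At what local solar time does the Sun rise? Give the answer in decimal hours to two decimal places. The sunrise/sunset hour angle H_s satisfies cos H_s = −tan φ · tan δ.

6.14 h

cos H_s = −tan(-19.4°) · tan(6.0°) = 0.0370, so H_s = arccos(0.0370) = 87.88°.
Sunrise is at 12 − H_s/15 = 12 − 5.859 = 6.141 h local solar time.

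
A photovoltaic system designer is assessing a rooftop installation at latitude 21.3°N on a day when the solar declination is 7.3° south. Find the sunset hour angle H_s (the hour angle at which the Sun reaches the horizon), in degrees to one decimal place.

87.1°

−tan φ tan δ = −(0.3899)(-0.1281) = 0.0499; H_s = arccos(0.0499) = 87.14°.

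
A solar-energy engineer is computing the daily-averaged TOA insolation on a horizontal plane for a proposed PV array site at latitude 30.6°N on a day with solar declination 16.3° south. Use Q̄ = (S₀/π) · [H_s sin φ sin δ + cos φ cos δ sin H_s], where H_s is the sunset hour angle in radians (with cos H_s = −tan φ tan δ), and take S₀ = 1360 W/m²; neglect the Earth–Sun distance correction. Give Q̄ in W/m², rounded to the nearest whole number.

The sunset hour angle satisfies cos H_s = −tan φ tan δ = 0.1729, giving H_s = 80.04°. In radians, H_s = 1.3970.
H_s sin φ sin δ = 1.3970 × 0.5090 × -0.2807 = -0.1996.
cos φ cos δ sin H_s = 0.8607 × 0.9598 × 0.9849 = 0.8136.
Q̄ = (1360/π) × (-0.1996 + 0.8136) = 432.90 × 0.6140 = 265.80 W/m².

266 W/m²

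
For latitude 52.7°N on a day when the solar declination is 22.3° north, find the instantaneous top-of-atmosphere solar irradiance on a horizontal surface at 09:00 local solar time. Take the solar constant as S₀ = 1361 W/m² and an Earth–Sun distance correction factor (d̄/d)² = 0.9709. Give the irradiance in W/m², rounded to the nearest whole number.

Hour angle H = 15° × (9 − 12) = -45.00°.
cos θ_z = sin φ sin δ + cos φ cos δ cos H = (0.7955)(0.3795) + (0.6060)(0.9252)(0.7071) = 0.6983.
Top-of-atmosphere irradiance = S₀ (d̄/d)² cos θ_z = 1361 × 0.9709 × 0.6983 = 922.73 W/m².

923 W/m²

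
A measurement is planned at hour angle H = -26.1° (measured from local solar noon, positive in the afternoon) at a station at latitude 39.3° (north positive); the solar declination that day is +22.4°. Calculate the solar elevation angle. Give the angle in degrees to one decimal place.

62.1°

cos θ_z = sin(39.3°) sin(22.4°) + cos(39.3°) cos(22.4°) cos(-26.10°) = 0.2414 + 0.6425 = 0.8839.
θ_z = arccos(0.8839) = 27.88°, so the elevation is 90° − 27.88° = 62.12°.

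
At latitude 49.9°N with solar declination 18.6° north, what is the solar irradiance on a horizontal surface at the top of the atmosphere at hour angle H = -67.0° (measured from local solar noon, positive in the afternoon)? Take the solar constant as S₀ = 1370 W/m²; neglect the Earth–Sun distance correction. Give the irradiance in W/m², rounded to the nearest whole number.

661 W/m²

cos θ_z = sin(49.9°) sin(18.6°) + cos(49.9°) cos(18.6°) cos(-67.00°) = 0.2440 + 0.2385 = 0.4825.
Top-of-atmosphere irradiance = S₀ cos θ_z = 1370 × 0.4825 = 661.02 W/m².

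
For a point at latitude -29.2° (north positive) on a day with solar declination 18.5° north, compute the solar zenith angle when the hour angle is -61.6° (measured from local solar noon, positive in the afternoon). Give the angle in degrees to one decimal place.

cos θ_z = sin φ sin δ + cos φ cos δ cos H = (-0.4879)(0.3173) + (0.8729)(0.9483)(0.4756) = 0.2389.
θ_z = arccos(0.2389) = 76.18°.

76.2°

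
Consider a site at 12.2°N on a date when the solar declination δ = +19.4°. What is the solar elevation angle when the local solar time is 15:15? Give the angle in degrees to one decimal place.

42.7°

Hour angle H = 15° × (15.25 − 12) = 48.75°.
cos θ_z = sin φ sin δ + cos φ cos δ cos H = (0.2113)(0.3322) + (0.9774)(0.9432)(0.6593) = 0.6780.
θ_z = arccos(0.6780) = 47.31°, so the elevation is 90° − 47.31° = 42.69°.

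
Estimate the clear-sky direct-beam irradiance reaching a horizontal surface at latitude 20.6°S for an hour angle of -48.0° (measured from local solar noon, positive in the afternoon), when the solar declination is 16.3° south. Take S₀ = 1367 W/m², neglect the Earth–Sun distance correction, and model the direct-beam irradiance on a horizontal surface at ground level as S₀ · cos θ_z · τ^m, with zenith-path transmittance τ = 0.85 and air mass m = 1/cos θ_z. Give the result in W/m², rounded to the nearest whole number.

759 W/m²

With φ = -20.6°, δ = -16.3°, H = -48.00°: sin φ sin δ = 0.0988, cos φ cos δ cos H = 0.6012, so cos θ_z = 0.7000.
Air mass m = 1/cos θ_z = 1/0.7000 = 1.429; τ^m = 0.85^1.429 = 0.7928.
Surface direct beam = 1367 × 0.7000 × 0.7928 = 758.63 W/m².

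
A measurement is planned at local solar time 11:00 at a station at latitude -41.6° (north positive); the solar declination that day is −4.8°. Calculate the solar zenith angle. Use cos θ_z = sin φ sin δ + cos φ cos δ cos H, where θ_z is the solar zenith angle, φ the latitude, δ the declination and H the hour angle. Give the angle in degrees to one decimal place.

39.2°

Hour angle H = 15° × (11 − 12) = -15.00°.
With φ = -41.6°, δ = -4.8°, H = -15.00°: sin φ sin δ = 0.0556, cos φ cos δ cos H = 0.7198, so cos θ_z = 0.7754.
θ_z = arccos(0.7754) = 39.16°.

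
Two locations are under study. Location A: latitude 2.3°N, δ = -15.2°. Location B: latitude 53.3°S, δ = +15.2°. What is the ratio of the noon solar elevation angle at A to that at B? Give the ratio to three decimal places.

A: 90° − |2.3 − (-15.2)| = 72.50°.
B: 90° − |-53.3 − (15.2)| = 21.50°.
Ratio A/B = 72.5000 / 21.5000 = 3.3721.

3.372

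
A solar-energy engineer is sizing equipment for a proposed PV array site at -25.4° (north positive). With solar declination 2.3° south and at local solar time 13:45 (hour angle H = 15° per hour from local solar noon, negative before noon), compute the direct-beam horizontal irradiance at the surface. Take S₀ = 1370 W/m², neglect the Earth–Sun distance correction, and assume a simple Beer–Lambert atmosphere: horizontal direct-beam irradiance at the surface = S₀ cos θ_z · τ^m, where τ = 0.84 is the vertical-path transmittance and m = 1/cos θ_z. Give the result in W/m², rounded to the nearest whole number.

Hour angle H = 15° × (13.75 − 12) = 26.25°.
cos θ_z = sin φ sin δ + cos φ cos δ cos H = (-0.4289)(-0.0401) + (0.9033)(0.9992)(0.8969) = 0.8267.
Air mass m = 1/cos θ_z = 1/0.8267 = 1.210; τ^m = 0.84^1.210 = 0.8098.
Surface direct beam = 1370 × 0.8267 × 0.8098 = 917.16 W/m².

917 W/m²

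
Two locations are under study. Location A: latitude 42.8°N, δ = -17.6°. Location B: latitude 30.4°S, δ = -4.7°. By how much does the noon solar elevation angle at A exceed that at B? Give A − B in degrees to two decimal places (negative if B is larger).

-34.70°

A: 90° − |42.8 − (-17.6)| = 29.60°.
B: 90° − |-30.4 − (-4.7)| = 64.30°.
A − B = 29.60 − 64.30 = -34.70°.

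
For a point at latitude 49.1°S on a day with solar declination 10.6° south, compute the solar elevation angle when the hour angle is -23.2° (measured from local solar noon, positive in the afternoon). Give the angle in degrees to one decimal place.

cos θ_z = sin(-49.1°) sin(-10.6°) + cos(-49.1°) cos(-10.6°) cos(-23.20°) = 0.1390 + 0.5915 = 0.7305.
θ_z = arccos(0.7305) = 43.07°, so the elevation is 90° − 43.07° = 46.93°.

46.9°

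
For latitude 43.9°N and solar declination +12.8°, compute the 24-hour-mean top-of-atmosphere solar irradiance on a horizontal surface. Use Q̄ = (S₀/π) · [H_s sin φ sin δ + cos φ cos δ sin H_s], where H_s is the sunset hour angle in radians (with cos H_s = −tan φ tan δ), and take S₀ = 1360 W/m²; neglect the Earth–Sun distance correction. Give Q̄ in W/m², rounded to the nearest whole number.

−tan φ tan δ = −(0.9623)(0.2272) = -0.2186; H_s = arccos(-0.2186) = 102.63°. In radians, H_s = 1.7912.
H_s sin φ sin δ = 1.7912 × 0.6934 × 0.2215 = 0.2751.
cos φ cos δ sin H_s = 0.7206 × 0.9751 × 0.9758 = 0.6857.
Q̄ = (1360/π) × (0.2751 + 0.6857) = 432.90 × 0.9608 = 415.93 W/m².

416 W/m²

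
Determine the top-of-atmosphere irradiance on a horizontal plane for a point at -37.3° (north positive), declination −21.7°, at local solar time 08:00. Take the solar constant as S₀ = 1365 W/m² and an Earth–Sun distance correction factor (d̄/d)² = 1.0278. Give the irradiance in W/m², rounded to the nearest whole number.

833 W/m²

Hour angle H = 15° × (8 − 12) = -60.00°.
With φ = -37.3°, δ = -21.7°, H = -60.00°: sin φ sin δ = 0.2241, cos φ cos δ cos H = 0.3696, so cos θ_z = 0.5937.
Top-of-atmosphere irradiance = S₀ (d̄/d)² cos θ_z = 1365 × 1.0278 × 0.5937 = 832.93 W/m².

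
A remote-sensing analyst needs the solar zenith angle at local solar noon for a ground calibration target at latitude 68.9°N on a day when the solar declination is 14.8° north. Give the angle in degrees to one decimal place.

54.1°

At local solar noon the hour angle is zero, so the zenith angle is |φ − δ| = |68.9° − (14.8°)| = 54.1°.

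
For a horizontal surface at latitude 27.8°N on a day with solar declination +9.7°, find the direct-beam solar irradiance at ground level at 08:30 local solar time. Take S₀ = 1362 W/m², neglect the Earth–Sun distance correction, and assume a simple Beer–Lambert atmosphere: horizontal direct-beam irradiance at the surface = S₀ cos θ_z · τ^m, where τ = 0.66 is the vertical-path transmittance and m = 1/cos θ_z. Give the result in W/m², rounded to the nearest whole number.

420 W/m²

Hour angle H = 15° × (8.5 − 12) = -52.50°.
With φ = 27.8°, δ = 9.7°, H = -52.50°: sin φ sin δ = 0.0786, cos φ cos δ cos H = 0.5308, so cos θ_z = 0.6094.
Air mass m = 1/cos θ_z = 1/0.6094 = 1.641; τ^m = 0.66^1.641 = 0.5057.
Surface direct beam = 1362 × 0.6094 × 0.5057 = 419.73 W/m².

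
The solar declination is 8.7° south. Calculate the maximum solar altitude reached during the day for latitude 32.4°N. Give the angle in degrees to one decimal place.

At local solar noon the hour angle is zero, so the elevation is 90° − |φ − δ| = 90° − |32.4° − (-8.7°)| = 90° − 41.1° = 48.9°.

48.9°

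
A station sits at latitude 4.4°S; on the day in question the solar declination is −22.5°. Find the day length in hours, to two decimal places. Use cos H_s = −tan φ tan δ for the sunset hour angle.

12.24 hours

The sunset hour angle satisfies cos H_s = −tan φ tan δ = -0.0319, giving H_s = 91.83°.
Day length = 2 H_s / 15° h⁻¹ = 183.66° / 15 = 12.244 h.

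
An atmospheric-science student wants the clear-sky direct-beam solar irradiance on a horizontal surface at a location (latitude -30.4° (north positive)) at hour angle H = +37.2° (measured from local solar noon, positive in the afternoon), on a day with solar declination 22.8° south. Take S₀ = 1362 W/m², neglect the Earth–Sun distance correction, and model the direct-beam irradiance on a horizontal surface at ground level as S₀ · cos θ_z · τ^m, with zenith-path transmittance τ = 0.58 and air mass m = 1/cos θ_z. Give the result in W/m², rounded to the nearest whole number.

With φ = -30.4°, δ = -22.8°, H = 37.20°: sin φ sin δ = 0.1961, cos φ cos δ cos H = 0.6333, so cos θ_z = 0.8294.
Air mass m = 1/cos θ_z = 1/0.8294 = 1.206; τ^m = 0.58^1.206 = 0.5184.
Surface direct beam = 1362 × 0.8294 × 0.5184 = 585.61 W/m².

586 W/m²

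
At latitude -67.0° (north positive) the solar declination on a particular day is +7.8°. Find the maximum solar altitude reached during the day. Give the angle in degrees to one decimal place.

15.2°

At local solar noon the hour angle is zero, so the elevation is 90° − |φ − δ| = 90° − |-67.0° − (7.8°)| = 90° − 74.8° = 15.2°.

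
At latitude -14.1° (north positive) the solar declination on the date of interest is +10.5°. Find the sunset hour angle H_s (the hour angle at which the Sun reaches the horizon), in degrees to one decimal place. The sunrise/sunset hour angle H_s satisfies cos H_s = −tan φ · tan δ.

87.3°

cos H_s = −tan(-14.1°) · tan(10.5°) = 0.0466, so H_s = arccos(0.0466) = 87.33°.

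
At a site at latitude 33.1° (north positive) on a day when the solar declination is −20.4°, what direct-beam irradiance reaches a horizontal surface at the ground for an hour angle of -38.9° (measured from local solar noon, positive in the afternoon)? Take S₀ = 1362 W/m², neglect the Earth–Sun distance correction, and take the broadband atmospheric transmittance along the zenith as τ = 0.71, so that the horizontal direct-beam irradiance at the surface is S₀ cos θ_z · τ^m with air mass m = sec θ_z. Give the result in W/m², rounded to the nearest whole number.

254 W/m²

With φ = 33.1°, δ = -20.4°, H = -38.90°: sin φ sin δ = -0.1904, cos φ cos δ cos H = 0.6111, so cos θ_z = 0.4207.
Air mass m = 1/cos θ_z = 1/0.4207 = 2.377; τ^m = 0.71^2.377 = 0.4430.
Surface direct beam = 1362 × 0.4207 × 0.4430 = 253.84 W/m².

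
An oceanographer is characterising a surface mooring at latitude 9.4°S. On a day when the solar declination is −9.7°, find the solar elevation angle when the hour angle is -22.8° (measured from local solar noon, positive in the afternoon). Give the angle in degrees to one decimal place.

67.5°

cos θ_z = sin φ sin δ + cos φ cos δ cos H = (-0.1633)(-0.1685) + (0.9866)(0.9857)(0.9219) = 0.9241.
θ_z = arccos(0.9241) = 22.47°, so the elevation is 90° − 22.47° = 67.53°.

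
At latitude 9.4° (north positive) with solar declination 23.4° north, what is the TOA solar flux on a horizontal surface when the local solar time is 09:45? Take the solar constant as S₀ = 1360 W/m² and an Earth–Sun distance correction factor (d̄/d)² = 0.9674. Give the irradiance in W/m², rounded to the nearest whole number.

Hour angle H = 15° × (9.75 − 12) = -33.75°.
cos θ_z = sin φ sin δ + cos φ cos δ cos H = (0.1633)(0.3971) + (0.9866)(0.9178)(0.8315) = 0.8178.
Top-of-atmosphere irradiance = S₀ (d̄/d)² cos θ_z = 1360 × 0.9674 × 0.8178 = 1075.95 W/m².

1076 W/m²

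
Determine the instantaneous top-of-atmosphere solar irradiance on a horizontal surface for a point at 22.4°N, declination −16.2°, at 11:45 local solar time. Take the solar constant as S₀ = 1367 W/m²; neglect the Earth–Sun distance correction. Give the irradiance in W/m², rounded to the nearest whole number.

1066 W/m²

Hour angle H = 15° × (11.75 − 12) = -3.75°.
With φ = 22.4°, δ = -16.2°, H = -3.75°: sin φ sin δ = -0.1063, cos φ cos δ cos H = 0.8859, so cos θ_z = 0.7796.
Top-of-atmosphere irradiance = S₀ cos θ_z = 1367 × 0.7796 = 1065.71 W/m².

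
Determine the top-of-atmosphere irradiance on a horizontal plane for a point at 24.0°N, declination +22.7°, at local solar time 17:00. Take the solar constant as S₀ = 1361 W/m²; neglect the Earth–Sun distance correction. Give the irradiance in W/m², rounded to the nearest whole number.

510 W/m²

Hour angle H = 15° × (17 − 12) = 75.00°.
cos θ_z = sin φ sin δ + cos φ cos δ cos H = (0.4067)(0.3859) + (0.9135)(0.9225)(0.2588) = 0.3750.
Top-of-atmosphere irradiance = S₀ cos θ_z = 1361 × 0.3750 = 510.38 W/m².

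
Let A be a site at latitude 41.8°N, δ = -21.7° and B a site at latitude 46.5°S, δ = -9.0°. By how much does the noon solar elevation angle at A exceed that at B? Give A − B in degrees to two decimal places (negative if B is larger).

A: 90° − |41.8 − (-21.7)| = 26.50°.
B: 90° − |-46.5 − (-9.0)| = 52.50°.
A − B = 26.50 − 52.50 = -26.00°.

-26.00°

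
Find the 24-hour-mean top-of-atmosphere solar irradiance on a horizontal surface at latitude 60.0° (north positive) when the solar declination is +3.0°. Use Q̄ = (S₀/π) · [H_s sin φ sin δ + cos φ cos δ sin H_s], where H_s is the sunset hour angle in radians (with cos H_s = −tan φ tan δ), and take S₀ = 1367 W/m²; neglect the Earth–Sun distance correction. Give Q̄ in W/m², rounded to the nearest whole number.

249 W/m²

The sunset hour angle satisfies cos H_s = −tan φ tan δ = -0.0908, giving H_s = 95.21°. In radians, H_s = 1.6617.
H_s sin φ sin δ = 1.6617 × 0.8660 × 0.0523 = 0.0753.
cos φ cos δ sin H_s = 0.5000 × 0.9986 × 0.9959 = 0.4973.
Q̄ = (1367/π) × (0.0753 + 0.4973) = 435.13 × 0.5726 = 249.16 W/m².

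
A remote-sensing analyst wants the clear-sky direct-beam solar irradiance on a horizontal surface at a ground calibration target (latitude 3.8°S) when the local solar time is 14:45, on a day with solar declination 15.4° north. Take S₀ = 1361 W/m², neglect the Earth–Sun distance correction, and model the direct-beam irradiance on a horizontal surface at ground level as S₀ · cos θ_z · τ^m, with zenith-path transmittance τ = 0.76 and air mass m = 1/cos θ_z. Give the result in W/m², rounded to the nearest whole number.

Hour angle H = 15° × (14.75 − 12) = 41.25°.
cos θ_z = sin(-3.8°) sin(15.4°) + cos(-3.8°) cos(15.4°) cos(41.25°) = -0.0176 + 0.7233 = 0.7057.
Air mass m = 1/cos θ_z = 1/0.7057 = 1.417; τ^m = 0.76^1.417 = 0.6778.
Surface direct beam = 1361 × 0.7057 × 0.6778 = 651.00 W/m².

651 W/m²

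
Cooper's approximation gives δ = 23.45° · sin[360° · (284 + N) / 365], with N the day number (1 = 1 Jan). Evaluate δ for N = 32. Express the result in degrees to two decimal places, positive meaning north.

-17.52°

360 × (284 + 32) / 365 = 311.671°; sin(311.671°) = -0.7470.
δ = 23.45 × -0.7470 = -17.517° ≈ -17.52°.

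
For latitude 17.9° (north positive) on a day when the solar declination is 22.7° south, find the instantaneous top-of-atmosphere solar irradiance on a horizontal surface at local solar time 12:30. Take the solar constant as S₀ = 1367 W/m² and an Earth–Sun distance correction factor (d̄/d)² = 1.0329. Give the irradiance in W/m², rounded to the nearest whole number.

Hour angle H = 15° × (12.5 − 12) = 7.50°.
cos θ_z = sin φ sin δ + cos φ cos δ cos H = (0.3074)(-0.3859) + (0.9516)(0.9225)(0.9914) = 0.7517.
Top-of-atmosphere irradiance = S₀ (d̄/d)² cos θ_z = 1367 × 1.0329 × 0.7517 = 1061.38 W/m².

1061 W/m²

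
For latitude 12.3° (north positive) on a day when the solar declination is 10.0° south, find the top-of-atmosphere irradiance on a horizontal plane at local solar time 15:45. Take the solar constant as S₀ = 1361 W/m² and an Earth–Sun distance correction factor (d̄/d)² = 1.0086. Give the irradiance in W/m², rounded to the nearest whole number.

Hour angle H = 15° × (15.75 − 12) = 56.25°.
With φ = 12.3°, δ = -10.0°, H = 56.25°: sin φ sin δ = -0.0370, cos φ cos δ cos H = 0.5346, so cos θ_z = 0.4976.
Top-of-atmosphere irradiance = S₀ (d̄/d)² cos θ_z = 1361 × 1.0086 × 0.4976 = 683.06 W/m².

683 W/m²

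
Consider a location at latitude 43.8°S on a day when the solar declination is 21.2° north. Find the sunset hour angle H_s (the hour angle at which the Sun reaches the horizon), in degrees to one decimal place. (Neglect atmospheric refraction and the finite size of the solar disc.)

cos H_s = −tan(-43.8°) · tan(21.2°) = 0.3720, so H_s = arccos(0.3720) = 68.16°.

68.2°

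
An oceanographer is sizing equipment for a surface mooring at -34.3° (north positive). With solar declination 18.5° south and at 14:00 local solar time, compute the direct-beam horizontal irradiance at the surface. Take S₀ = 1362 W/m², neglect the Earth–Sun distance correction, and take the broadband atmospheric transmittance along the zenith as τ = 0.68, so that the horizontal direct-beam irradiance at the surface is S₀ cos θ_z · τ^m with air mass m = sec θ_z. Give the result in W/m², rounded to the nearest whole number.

Hour angle H = 15° × (14 − 12) = 30.00°.
With φ = -34.3°, δ = -18.5°, H = 30.00°: sin φ sin δ = 0.1788, cos φ cos δ cos H = 0.6785, so cos θ_z = 0.8573.
Air mass m = 1/cos θ_z = 1/0.8573 = 1.166; τ^m = 0.68^1.166 = 0.6378.
Surface direct beam = 1362 × 0.8573 × 0.6378 = 744.72 W/m².

745 W/m²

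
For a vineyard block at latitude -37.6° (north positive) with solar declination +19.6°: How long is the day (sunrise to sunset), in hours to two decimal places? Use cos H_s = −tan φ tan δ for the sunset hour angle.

9.88 hours

The sunset hour angle satisfies cos H_s = −tan φ tan δ = 0.2742, giving H_s = 74.09°.
Day length = 2 H_s / 15° h⁻¹ = 148.18° / 15 = 9.879 h.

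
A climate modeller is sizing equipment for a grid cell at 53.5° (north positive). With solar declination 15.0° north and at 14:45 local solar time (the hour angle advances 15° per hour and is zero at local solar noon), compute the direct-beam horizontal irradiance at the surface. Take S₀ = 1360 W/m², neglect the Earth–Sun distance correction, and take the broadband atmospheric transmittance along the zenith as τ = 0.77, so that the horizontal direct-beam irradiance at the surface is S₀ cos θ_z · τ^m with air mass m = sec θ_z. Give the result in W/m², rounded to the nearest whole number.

579 W/m²

Hour angle H = 15° × (14.75 − 12) = 41.25°.
cos θ_z = sin φ sin δ + cos φ cos δ cos H = (0.8039)(0.2588) + (0.5948)(0.9659)(0.7518) = 0.6400.
Air mass m = 1/cos θ_z = 1/0.6400 = 1.562; τ^m = 0.77^1.562 = 0.6648.
Surface direct beam = 1360 × 0.6400 × 0.6648 = 578.64 W/m².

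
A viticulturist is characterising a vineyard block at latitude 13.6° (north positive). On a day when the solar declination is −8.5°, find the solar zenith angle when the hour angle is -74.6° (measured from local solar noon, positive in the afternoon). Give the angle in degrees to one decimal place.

cos θ_z = sin(13.6°) sin(-8.5°) + cos(13.6°) cos(-8.5°) cos(-74.60°) = -0.0348 + 0.2553 = 0.2205.
θ_z = arccos(0.2205) = 77.26°.

77.3°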